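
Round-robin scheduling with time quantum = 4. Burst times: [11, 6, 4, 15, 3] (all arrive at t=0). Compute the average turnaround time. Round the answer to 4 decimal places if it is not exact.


Time quantum = 4
Execution trace:
  J1 runs 4 units, time = 4
  J2 runs 4 units, time = 8
  J3 runs 4 units, time = 12
  J4 runs 4 units, time = 16
  J5 runs 3 units, time = 19
  J1 runs 4 units, time = 23
  J2 runs 2 units, time = 25
  J4 runs 4 units, time = 29
  J1 runs 3 units, time = 32
  J4 runs 4 units, time = 36
  J4 runs 3 units, time = 39
Finish times: [32, 25, 12, 39, 19]
Average turnaround = 127/5 = 25.4

25.4


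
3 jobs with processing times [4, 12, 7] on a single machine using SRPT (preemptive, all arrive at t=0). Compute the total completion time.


Since all jobs arrive at t=0, SRPT equals SPT ordering.
SPT order: [4, 7, 12]
Completion times:
  Job 1: p=4, C=4
  Job 2: p=7, C=11
  Job 3: p=12, C=23
Total completion time = 4 + 11 + 23 = 38

38


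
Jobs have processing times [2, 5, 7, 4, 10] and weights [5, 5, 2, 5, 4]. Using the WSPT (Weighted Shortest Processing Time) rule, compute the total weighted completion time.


Compute p/w ratios and sort ascending (WSPT): [(2, 5), (4, 5), (5, 5), (10, 4), (7, 2)]
Compute weighted completion times:
  Job (p=2,w=5): C=2, w*C=5*2=10
  Job (p=4,w=5): C=6, w*C=5*6=30
  Job (p=5,w=5): C=11, w*C=5*11=55
  Job (p=10,w=4): C=21, w*C=4*21=84
  Job (p=7,w=2): C=28, w*C=2*28=56
Total weighted completion time = 235

235


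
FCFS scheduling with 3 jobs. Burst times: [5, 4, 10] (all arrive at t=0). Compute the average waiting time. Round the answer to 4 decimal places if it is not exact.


FCFS order (as given): [5, 4, 10]
Waiting times:
  Job 1: wait = 0
  Job 2: wait = 5
  Job 3: wait = 9
Sum of waiting times = 14
Average waiting time = 14/3 = 4.6667

4.6667


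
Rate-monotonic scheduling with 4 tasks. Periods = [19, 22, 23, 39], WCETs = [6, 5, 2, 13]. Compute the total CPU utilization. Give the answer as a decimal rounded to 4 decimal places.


Compute individual utilizations (exact fractions):
  Task 1: C/T = 6/19 (approx. 0.3158)
  Task 2: C/T = 5/22 (approx. 0.2273)
  Task 3: C/T = 2/23 (approx. 0.087)
  Task 4: C/T = 13/39 = 1/3 (approx. 0.3333)
Total utilization U = 6/19 + 5/22 + 2/23 + 1/3 = 27785/28842
Rounded to 4 decimal places: U = 0.9634
RM (Liu & Layland) bound for 4 tasks = 0.756828; compare with U = 27785/28842 (approx. 0.963352)
bound < U <= 1, so the RM sufficient condition is not met (inconclusive; an exact test such as response-time analysis is needed).

0.9634


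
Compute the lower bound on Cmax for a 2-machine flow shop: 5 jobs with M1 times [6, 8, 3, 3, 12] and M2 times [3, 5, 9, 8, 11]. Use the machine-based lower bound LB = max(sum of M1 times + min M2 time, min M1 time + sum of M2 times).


LB1 = sum(M1 times) + min(M2 times) = 32 + 3 = 35
LB2 = min(M1 times) + sum(M2 times) = 3 + 36 = 39
Lower bound = max(LB1, LB2) = max(35, 39) = 39

39


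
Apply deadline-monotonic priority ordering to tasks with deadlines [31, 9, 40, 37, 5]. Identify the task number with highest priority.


Sort tasks by relative deadline (ascending):
  Task 5: deadline = 5
  Task 2: deadline = 9
  Task 1: deadline = 31
  Task 4: deadline = 37
  Task 3: deadline = 40
Priority order (highest first): [5, 2, 1, 4, 3]
Highest priority task = 5

5


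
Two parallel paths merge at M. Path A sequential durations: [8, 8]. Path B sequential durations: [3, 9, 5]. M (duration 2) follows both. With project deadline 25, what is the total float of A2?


Forward pass: ES(A2) = sum of predecessors on chain A = 8
EF = ES + duration = 8 + 8 = 16
Backward pass: LF(M) = deadline = 25; LS(M) = 25 - 2 = 23
LF(A2) = LS(M) - sum(successors on chain A) = 23 - 0 = 23
LS = LF - duration = 23 - 8 = 15
Total float = LS - ES = 15 - 8 = 7

7


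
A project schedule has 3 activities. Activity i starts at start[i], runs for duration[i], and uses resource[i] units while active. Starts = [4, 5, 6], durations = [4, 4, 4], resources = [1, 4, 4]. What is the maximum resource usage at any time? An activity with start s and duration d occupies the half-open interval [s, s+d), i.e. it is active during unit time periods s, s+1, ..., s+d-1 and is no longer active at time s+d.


Each activity i is active on [start_i, start_i + duration_i).
Compute total resource usage per time slot:
  t=0: active resources = [], total = 0
  t=1: active resources = [], total = 0
  t=2: active resources = [], total = 0
  t=3: active resources = [], total = 0
  t=4: active resources = [1], total = 1
  t=5: active resources = [1, 4], total = 5
  t=6: active resources = [1, 4, 4], total = 9
  t=7: active resources = [1, 4, 4], total = 9
  t=8: active resources = [4, 4], total = 8
  t=9: active resources = [4], total = 4
Peak resource demand = 9

9


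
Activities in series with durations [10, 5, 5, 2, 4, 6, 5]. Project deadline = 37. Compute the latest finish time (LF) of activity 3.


LF(activity 3) = deadline - sum of successor durations
Successors: activities 4 through 7 with durations [2, 4, 6, 5]
Sum of successor durations = 17
LF = 37 - 17 = 20

20


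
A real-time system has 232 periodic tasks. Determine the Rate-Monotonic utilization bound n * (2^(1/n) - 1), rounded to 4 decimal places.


Compute 2^(1/232) = 1.0029921710
Subtract 1: 1.0029921710 - 1 = 0.0029921710
Multiply by n: 232 * 0.0029921710 = 0.6941836720
Round to 4 dp: 0.6942

0.6942


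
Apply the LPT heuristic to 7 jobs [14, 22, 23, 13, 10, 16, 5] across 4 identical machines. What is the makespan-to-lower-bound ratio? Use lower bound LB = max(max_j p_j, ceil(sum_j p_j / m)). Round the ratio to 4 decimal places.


LPT order: [23, 22, 16, 14, 13, 10, 5]
Machine loads after assignment: [23, 27, 26, 27]
LPT makespan = 27
Lower bound = max(max_job, ceil(total/4)) = max(23, 26) = 26
Ratio = 27 / 26 = 1.0385

1.0385


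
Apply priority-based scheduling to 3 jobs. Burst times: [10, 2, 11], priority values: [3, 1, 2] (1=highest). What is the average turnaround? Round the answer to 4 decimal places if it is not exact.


Sort by priority (ascending = highest first):
Order: [(1, 2), (2, 11), (3, 10)]
Completion times:
  Priority 1, burst=2, C=2
  Priority 2, burst=11, C=13
  Priority 3, burst=10, C=23
Average turnaround = 38/3 = 12.6667

12.6667


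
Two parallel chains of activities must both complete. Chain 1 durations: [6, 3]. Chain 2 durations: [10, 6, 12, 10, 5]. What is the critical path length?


Path A total = 6 + 3 = 9
Path B total = 10 + 6 + 12 + 10 + 5 = 43
Critical path = longest path = max(9, 43) = 43

43


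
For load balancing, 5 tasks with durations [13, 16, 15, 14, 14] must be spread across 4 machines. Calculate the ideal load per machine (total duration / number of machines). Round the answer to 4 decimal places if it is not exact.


Total processing time = 13 + 16 + 15 + 14 + 14 = 72
Number of machines = 4
Ideal balanced load = 72 / 4 = 18.0

18.0


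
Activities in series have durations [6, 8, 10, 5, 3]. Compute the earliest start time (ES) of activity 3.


Activity 3 starts after activities 1 through 2 complete.
Predecessor durations: [6, 8]
ES = 6 + 8 = 14

14


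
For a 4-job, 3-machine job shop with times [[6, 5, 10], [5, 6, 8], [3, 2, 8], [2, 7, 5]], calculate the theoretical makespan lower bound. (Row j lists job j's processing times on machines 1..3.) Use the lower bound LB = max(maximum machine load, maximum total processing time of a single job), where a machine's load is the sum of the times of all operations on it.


Machine loads:
  Machine 1: 6 + 5 + 3 + 2 = 16
  Machine 2: 5 + 6 + 2 + 7 = 20
  Machine 3: 10 + 8 + 8 + 5 = 31
Max machine load = 31
Job totals:
  Job 1: 21
  Job 2: 19
  Job 3: 13
  Job 4: 14
Max job total = 21
Lower bound = max(31, 21) = 31

31


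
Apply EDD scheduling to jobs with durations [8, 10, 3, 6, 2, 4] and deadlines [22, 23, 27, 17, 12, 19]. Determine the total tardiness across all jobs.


Sort by due date (EDD order): [(2, 12), (6, 17), (4, 19), (8, 22), (10, 23), (3, 27)]
Compute completion times and tardiness:
  Job 1: p=2, d=12, C=2, tardiness=max(0,2-12)=0
  Job 2: p=6, d=17, C=8, tardiness=max(0,8-17)=0
  Job 3: p=4, d=19, C=12, tardiness=max(0,12-19)=0
  Job 4: p=8, d=22, C=20, tardiness=max(0,20-22)=0
  Job 5: p=10, d=23, C=30, tardiness=max(0,30-23)=7
  Job 6: p=3, d=27, C=33, tardiness=max(0,33-27)=6
Total tardiness = 13

13


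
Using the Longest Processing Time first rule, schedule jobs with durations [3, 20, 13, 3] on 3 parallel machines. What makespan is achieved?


Sort jobs in decreasing order (LPT): [20, 13, 3, 3]
Assign each job to the least loaded machine:
  Machine 1: jobs [20], load = 20
  Machine 2: jobs [13], load = 13
  Machine 3: jobs [3, 3], load = 6
Makespan = max load = 20

20


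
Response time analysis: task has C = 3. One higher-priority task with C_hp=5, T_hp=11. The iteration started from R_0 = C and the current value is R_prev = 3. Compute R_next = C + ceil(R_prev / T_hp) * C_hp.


R_next = C + ceil(R_prev / T_hp) * C_hp
ceil(3 / 11) = ceil(0.2727) = 1
Interference = 1 * 5 = 5
R_next = 3 + 5 = 8

8


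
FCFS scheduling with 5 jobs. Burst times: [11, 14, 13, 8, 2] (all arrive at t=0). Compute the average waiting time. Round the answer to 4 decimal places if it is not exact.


FCFS order (as given): [11, 14, 13, 8, 2]
Waiting times:
  Job 1: wait = 0
  Job 2: wait = 11
  Job 3: wait = 25
  Job 4: wait = 38
  Job 5: wait = 46
Sum of waiting times = 120
Average waiting time = 120/5 = 24.0

24.0


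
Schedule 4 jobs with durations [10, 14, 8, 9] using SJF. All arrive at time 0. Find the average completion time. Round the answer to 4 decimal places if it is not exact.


SJF order (ascending): [8, 9, 10, 14]
Completion times:
  Job 1: burst=8, C=8
  Job 2: burst=9, C=17
  Job 3: burst=10, C=27
  Job 4: burst=14, C=41
Average completion = 93/4 = 23.25

23.25


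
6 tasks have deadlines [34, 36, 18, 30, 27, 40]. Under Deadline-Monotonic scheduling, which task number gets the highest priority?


Sort tasks by relative deadline (ascending):
  Task 3: deadline = 18
  Task 5: deadline = 27
  Task 4: deadline = 30
  Task 1: deadline = 34
  Task 2: deadline = 36
  Task 6: deadline = 40
Priority order (highest first): [3, 5, 4, 1, 2, 6]
Highest priority task = 3

3


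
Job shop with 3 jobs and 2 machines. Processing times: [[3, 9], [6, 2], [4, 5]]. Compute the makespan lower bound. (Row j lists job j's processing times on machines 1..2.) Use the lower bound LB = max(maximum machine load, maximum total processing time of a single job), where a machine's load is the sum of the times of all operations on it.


Machine loads:
  Machine 1: 3 + 6 + 4 = 13
  Machine 2: 9 + 2 + 5 = 16
Max machine load = 16
Job totals:
  Job 1: 12
  Job 2: 8
  Job 3: 9
Max job total = 12
Lower bound = max(16, 12) = 16

16


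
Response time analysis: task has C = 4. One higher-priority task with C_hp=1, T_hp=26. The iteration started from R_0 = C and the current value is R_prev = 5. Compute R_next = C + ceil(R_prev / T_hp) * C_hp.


R_next = C + ceil(R_prev / T_hp) * C_hp
ceil(5 / 26) = ceil(0.1923) = 1
Interference = 1 * 1 = 1
R_next = 4 + 1 = 5
R_next = R_prev, so the iteration has converged (response time = 5).

5


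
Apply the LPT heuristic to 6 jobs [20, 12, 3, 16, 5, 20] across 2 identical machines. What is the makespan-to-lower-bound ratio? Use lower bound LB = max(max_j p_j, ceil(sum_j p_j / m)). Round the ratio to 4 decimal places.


LPT order: [20, 20, 16, 12, 5, 3]
Machine loads after assignment: [39, 37]
LPT makespan = 39
Lower bound = max(max_job, ceil(total/2)) = max(20, 38) = 38
Ratio = 39 / 38 = 1.0263

1.0263


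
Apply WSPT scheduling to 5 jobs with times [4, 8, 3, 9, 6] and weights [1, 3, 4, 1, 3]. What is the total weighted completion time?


Compute p/w ratios and sort ascending (WSPT): [(3, 4), (6, 3), (8, 3), (4, 1), (9, 1)]
Compute weighted completion times:
  Job (p=3,w=4): C=3, w*C=4*3=12
  Job (p=6,w=3): C=9, w*C=3*9=27
  Job (p=8,w=3): C=17, w*C=3*17=51
  Job (p=4,w=1): C=21, w*C=1*21=21
  Job (p=9,w=1): C=30, w*C=1*30=30
Total weighted completion time = 141

141


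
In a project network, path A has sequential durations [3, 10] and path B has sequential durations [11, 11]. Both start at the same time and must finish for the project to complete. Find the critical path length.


Path A total = 3 + 10 = 13
Path B total = 11 + 11 = 22
Critical path = longest path = max(13, 22) = 22

22


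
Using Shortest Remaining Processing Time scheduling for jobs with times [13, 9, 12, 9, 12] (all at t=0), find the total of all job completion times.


Since all jobs arrive at t=0, SRPT equals SPT ordering.
SPT order: [9, 9, 12, 12, 13]
Completion times:
  Job 1: p=9, C=9
  Job 2: p=9, C=18
  Job 3: p=12, C=30
  Job 4: p=12, C=42
  Job 5: p=13, C=55
Total completion time = 9 + 18 + 30 + 42 + 55 = 154

154


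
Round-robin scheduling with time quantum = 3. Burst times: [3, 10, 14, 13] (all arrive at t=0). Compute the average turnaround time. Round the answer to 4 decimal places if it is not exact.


Time quantum = 3
Execution trace:
  J1 runs 3 units, time = 3
  J2 runs 3 units, time = 6
  J3 runs 3 units, time = 9
  J4 runs 3 units, time = 12
  J2 runs 3 units, time = 15
  J3 runs 3 units, time = 18
  J4 runs 3 units, time = 21
  J2 runs 3 units, time = 24
  J3 runs 3 units, time = 27
  J4 runs 3 units, time = 30
  J2 runs 1 units, time = 31
  J3 runs 3 units, time = 34
  J4 runs 3 units, time = 37
  J3 runs 2 units, time = 39
  J4 runs 1 units, time = 40
Finish times: [3, 31, 39, 40]
Average turnaround = 113/4 = 28.25

28.25


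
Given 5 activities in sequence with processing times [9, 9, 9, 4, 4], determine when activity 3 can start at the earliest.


Activity 3 starts after activities 1 through 2 complete.
Predecessor durations: [9, 9]
ES = 9 + 9 = 18

18


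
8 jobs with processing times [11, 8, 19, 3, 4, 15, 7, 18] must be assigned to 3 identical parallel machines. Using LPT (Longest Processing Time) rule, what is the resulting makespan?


Sort jobs in decreasing order (LPT): [19, 18, 15, 11, 8, 7, 4, 3]
Assign each job to the least loaded machine:
  Machine 1: jobs [19, 7, 4], load = 30
  Machine 2: jobs [18, 8, 3], load = 29
  Machine 3: jobs [15, 11], load = 26
Makespan = max load = 30

30


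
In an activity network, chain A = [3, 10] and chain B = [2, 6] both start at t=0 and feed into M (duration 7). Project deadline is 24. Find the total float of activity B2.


Forward pass: ES(B2) = sum of predecessors on chain B = 2
EF = ES + duration = 2 + 6 = 8
Backward pass: LF(M) = deadline = 24; LS(M) = 24 - 7 = 17
LF(B2) = LS(M) - sum(successors on chain B) = 17 - 0 = 17
LS = LF - duration = 17 - 6 = 11
Total float = LS - ES = 11 - 2 = 9

9


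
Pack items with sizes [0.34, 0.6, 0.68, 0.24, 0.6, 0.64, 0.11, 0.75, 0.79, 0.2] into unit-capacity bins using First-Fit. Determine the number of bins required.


Place items sequentially using First-Fit:
  Item 0.34 -> new Bin 1
  Item 0.6 -> Bin 1 (now 0.94)
  Item 0.68 -> new Bin 2
  Item 0.24 -> Bin 2 (now 0.92)
  Item 0.6 -> new Bin 3
  Item 0.64 -> new Bin 4
  Item 0.11 -> Bin 3 (now 0.71)
  Item 0.75 -> new Bin 5
  Item 0.79 -> new Bin 6
  Item 0.2 -> Bin 3 (now 0.91)
Total bins used = 6

6


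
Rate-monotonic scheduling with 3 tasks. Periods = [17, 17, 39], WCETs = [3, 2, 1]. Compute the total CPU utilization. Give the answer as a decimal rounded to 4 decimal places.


Compute individual utilizations (exact fractions):
  Task 1: C/T = 3/17 (approx. 0.1765)
  Task 2: C/T = 2/17 (approx. 0.1176)
  Task 3: C/T = 1/39 (approx. 0.0256)
Total utilization U = 3/17 + 2/17 + 1/39 = 212/663
Rounded to 4 decimal places: U = 0.3198
RM (Liu & Layland) bound for 3 tasks = 0.779763; compare with U = 212/663 (approx. 0.319759)
U <= bound, so schedulable by RM sufficient condition.

0.3198


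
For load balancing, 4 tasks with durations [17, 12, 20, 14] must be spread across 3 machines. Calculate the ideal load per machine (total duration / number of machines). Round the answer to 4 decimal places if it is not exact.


Total processing time = 17 + 12 + 20 + 14 = 63
Number of machines = 3
Ideal balanced load = 63 / 3 = 21.0

21.0


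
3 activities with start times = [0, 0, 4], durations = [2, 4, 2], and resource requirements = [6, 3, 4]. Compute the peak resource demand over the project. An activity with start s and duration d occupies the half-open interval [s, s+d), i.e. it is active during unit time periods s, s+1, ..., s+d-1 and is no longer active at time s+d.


Each activity i is active on [start_i, start_i + duration_i).
Compute total resource usage per time slot:
  t=0: active resources = [6, 3], total = 9
  t=1: active resources = [6, 3], total = 9
  t=2: active resources = [3], total = 3
  t=3: active resources = [3], total = 3
  t=4: active resources = [4], total = 4
  t=5: active resources = [4], total = 4
Peak resource demand = 9

9


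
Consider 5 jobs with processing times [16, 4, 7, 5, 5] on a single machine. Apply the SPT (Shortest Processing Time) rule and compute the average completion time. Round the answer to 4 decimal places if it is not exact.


Sort jobs by processing time (SPT order): [4, 5, 5, 7, 16]
Compute completion times sequentially:
  Job 1: processing = 4, completes at 4
  Job 2: processing = 5, completes at 9
  Job 3: processing = 5, completes at 14
  Job 4: processing = 7, completes at 21
  Job 5: processing = 16, completes at 37
Sum of completion times = 85
Average completion time = 85/5 = 17.0

17.0


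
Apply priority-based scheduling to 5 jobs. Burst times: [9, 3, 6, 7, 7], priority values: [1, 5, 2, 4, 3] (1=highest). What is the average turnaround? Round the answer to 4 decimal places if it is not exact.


Sort by priority (ascending = highest first):
Order: [(1, 9), (2, 6), (3, 7), (4, 7), (5, 3)]
Completion times:
  Priority 1, burst=9, C=9
  Priority 2, burst=6, C=15
  Priority 3, burst=7, C=22
  Priority 4, burst=7, C=29
  Priority 5, burst=3, C=32
Average turnaround = 107/5 = 21.4

21.4


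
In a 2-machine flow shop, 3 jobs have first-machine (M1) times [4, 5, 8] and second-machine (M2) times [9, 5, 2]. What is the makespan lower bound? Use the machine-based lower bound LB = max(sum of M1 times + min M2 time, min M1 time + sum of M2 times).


LB1 = sum(M1 times) + min(M2 times) = 17 + 2 = 19
LB2 = min(M1 times) + sum(M2 times) = 4 + 16 = 20
Lower bound = max(LB1, LB2) = max(19, 20) = 20

20


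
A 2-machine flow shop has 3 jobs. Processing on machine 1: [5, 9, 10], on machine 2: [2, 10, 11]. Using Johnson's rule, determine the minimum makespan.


Apply Johnson's rule:
  Group 1 (a <= b): [(2, 9, 10), (3, 10, 11)]
  Group 2 (a > b): [(1, 5, 2)]
Optimal job order: [2, 3, 1]
Schedule:
  Job 2: M1 done at 9, M2 done at 19
  Job 3: M1 done at 19, M2 done at 30
  Job 1: M1 done at 24, M2 done at 32
Makespan = 32

32


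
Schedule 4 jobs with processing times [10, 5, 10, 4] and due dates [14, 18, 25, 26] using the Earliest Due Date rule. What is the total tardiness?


Sort by due date (EDD order): [(10, 14), (5, 18), (10, 25), (4, 26)]
Compute completion times and tardiness:
  Job 1: p=10, d=14, C=10, tardiness=max(0,10-14)=0
  Job 2: p=5, d=18, C=15, tardiness=max(0,15-18)=0
  Job 3: p=10, d=25, C=25, tardiness=max(0,25-25)=0
  Job 4: p=4, d=26, C=29, tardiness=max(0,29-26)=3
Total tardiness = 3

3


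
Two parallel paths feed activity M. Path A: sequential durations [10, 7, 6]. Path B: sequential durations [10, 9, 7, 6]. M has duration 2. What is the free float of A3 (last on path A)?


ES(A3) = sum of predecessors on chain A = 17
EF(A3) = ES + duration = 17 + 6 = 23
Successor of A3 is M. ES(M) = max(sum(A), sum(B)) = max(23, 32) = 32
Free float = ES(successor) - EF(current) = 32 - 23 = 9

9


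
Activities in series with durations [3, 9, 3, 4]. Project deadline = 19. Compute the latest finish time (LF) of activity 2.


LF(activity 2) = deadline - sum of successor durations
Successors: activities 3 through 4 with durations [3, 4]
Sum of successor durations = 7
LF = 19 - 7 = 12

12


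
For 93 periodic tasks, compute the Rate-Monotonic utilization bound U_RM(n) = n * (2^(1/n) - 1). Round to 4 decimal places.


Compute 2^(1/93) = 1.0074810397
Subtract 1: 1.0074810397 - 1 = 0.0074810397
Multiply by n: 93 * 0.0074810397 = 0.6957366921
Round to 4 dp: 0.6957

0.6957


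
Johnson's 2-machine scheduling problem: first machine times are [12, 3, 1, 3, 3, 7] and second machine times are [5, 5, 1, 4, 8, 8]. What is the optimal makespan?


Apply Johnson's rule:
  Group 1 (a <= b): [(3, 1, 1), (2, 3, 5), (4, 3, 4), (5, 3, 8), (6, 7, 8)]
  Group 2 (a > b): [(1, 12, 5)]
Optimal job order: [3, 2, 4, 5, 6, 1]
Schedule:
  Job 3: M1 done at 1, M2 done at 2
  Job 2: M1 done at 4, M2 done at 9
  Job 4: M1 done at 7, M2 done at 13
  Job 5: M1 done at 10, M2 done at 21
  Job 6: M1 done at 17, M2 done at 29
  Job 1: M1 done at 29, M2 done at 34
Makespan = 34

34


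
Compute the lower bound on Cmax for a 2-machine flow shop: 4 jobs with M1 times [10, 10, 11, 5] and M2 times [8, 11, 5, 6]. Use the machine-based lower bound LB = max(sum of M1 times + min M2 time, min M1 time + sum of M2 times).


LB1 = sum(M1 times) + min(M2 times) = 36 + 5 = 41
LB2 = min(M1 times) + sum(M2 times) = 5 + 30 = 35
Lower bound = max(LB1, LB2) = max(41, 35) = 41

41


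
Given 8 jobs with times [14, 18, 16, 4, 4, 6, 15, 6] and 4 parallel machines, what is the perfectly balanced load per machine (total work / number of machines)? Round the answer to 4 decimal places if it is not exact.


Total processing time = 14 + 18 + 16 + 4 + 4 + 6 + 15 + 6 = 83
Number of machines = 4
Ideal balanced load = 83 / 4 = 20.75

20.75


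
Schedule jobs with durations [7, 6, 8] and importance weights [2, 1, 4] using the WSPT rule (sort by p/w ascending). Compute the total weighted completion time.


Compute p/w ratios and sort ascending (WSPT): [(8, 4), (7, 2), (6, 1)]
Compute weighted completion times:
  Job (p=8,w=4): C=8, w*C=4*8=32
  Job (p=7,w=2): C=15, w*C=2*15=30
  Job (p=6,w=1): C=21, w*C=1*21=21
Total weighted completion time = 83

83


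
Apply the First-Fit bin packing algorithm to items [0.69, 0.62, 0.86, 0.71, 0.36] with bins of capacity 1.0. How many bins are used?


Place items sequentially using First-Fit:
  Item 0.69 -> new Bin 1
  Item 0.62 -> new Bin 2
  Item 0.86 -> new Bin 3
  Item 0.71 -> new Bin 4
  Item 0.36 -> Bin 2 (now 0.98)
Total bins used = 4

4


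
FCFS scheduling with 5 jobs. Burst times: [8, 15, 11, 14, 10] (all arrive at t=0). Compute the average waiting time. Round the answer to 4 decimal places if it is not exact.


FCFS order (as given): [8, 15, 11, 14, 10]
Waiting times:
  Job 1: wait = 0
  Job 2: wait = 8
  Job 3: wait = 23
  Job 4: wait = 34
  Job 5: wait = 48
Sum of waiting times = 113
Average waiting time = 113/5 = 22.6

22.6


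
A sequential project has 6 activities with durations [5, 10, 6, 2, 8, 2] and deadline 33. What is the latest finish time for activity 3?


LF(activity 3) = deadline - sum of successor durations
Successors: activities 4 through 6 with durations [2, 8, 2]
Sum of successor durations = 12
LF = 33 - 12 = 21

21


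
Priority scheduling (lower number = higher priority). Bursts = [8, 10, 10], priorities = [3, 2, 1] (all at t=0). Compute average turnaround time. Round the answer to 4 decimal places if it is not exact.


Sort by priority (ascending = highest first):
Order: [(1, 10), (2, 10), (3, 8)]
Completion times:
  Priority 1, burst=10, C=10
  Priority 2, burst=10, C=20
  Priority 3, burst=8, C=28
Average turnaround = 58/3 = 19.3333

19.3333


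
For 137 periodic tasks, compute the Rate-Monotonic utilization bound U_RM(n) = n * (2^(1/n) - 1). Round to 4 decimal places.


Compute 2^(1/137) = 1.0050722892
Subtract 1: 1.0050722892 - 1 = 0.0050722892
Multiply by n: 137 * 0.0050722892 = 0.6949036204
Round to 4 dp: 0.6949

0.6949


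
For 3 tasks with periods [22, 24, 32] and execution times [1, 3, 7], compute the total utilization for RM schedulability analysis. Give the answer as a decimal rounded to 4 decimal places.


Compute individual utilizations (exact fractions):
  Task 1: C/T = 1/22 (approx. 0.0455)
  Task 2: C/T = 3/24 = 1/8 (approx. 0.125)
  Task 3: C/T = 7/32 (approx. 0.2188)
Total utilization U = 1/22 + 1/8 + 7/32 = 137/352
Rounded to 4 decimal places: U = 0.3892
RM (Liu & Layland) bound for 3 tasks = 0.779763; compare with U = 137/352 (approx. 0.389205)
U <= bound, so schedulable by RM sufficient condition.

0.3892


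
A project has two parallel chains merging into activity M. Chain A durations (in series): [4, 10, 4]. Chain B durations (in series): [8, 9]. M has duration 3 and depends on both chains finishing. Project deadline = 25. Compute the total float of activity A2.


Forward pass: ES(A2) = sum of predecessors on chain A = 4
EF = ES + duration = 4 + 10 = 14
Backward pass: LF(M) = deadline = 25; LS(M) = 25 - 3 = 22
LF(A2) = LS(M) - sum(successors on chain A) = 22 - 4 = 18
LS = LF - duration = 18 - 10 = 8
Total float = LS - ES = 8 - 4 = 4

4


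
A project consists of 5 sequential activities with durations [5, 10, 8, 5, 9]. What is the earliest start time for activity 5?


Activity 5 starts after activities 1 through 4 complete.
Predecessor durations: [5, 10, 8, 5]
ES = 5 + 10 + 8 + 5 = 28

28


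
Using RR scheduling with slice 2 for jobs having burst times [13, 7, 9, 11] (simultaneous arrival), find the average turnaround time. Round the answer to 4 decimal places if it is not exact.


Time quantum = 2
Execution trace:
  J1 runs 2 units, time = 2
  J2 runs 2 units, time = 4
  J3 runs 2 units, time = 6
  J4 runs 2 units, time = 8
  J1 runs 2 units, time = 10
  J2 runs 2 units, time = 12
  J3 runs 2 units, time = 14
  J4 runs 2 units, time = 16
  J1 runs 2 units, time = 18
  J2 runs 2 units, time = 20
  J3 runs 2 units, time = 22
  J4 runs 2 units, time = 24
  J1 runs 2 units, time = 26
  J2 runs 1 units, time = 27
  J3 runs 2 units, time = 29
  J4 runs 2 units, time = 31
  J1 runs 2 units, time = 33
  J3 runs 1 units, time = 34
  J4 runs 2 units, time = 36
  J1 runs 2 units, time = 38
  J4 runs 1 units, time = 39
  J1 runs 1 units, time = 40
Finish times: [40, 27, 34, 39]
Average turnaround = 140/4 = 35.0

35.0


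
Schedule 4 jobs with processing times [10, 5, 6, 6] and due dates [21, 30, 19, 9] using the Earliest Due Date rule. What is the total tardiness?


Sort by due date (EDD order): [(6, 9), (6, 19), (10, 21), (5, 30)]
Compute completion times and tardiness:
  Job 1: p=6, d=9, C=6, tardiness=max(0,6-9)=0
  Job 2: p=6, d=19, C=12, tardiness=max(0,12-19)=0
  Job 3: p=10, d=21, C=22, tardiness=max(0,22-21)=1
  Job 4: p=5, d=30, C=27, tardiness=max(0,27-30)=0
Total tardiness = 1

1


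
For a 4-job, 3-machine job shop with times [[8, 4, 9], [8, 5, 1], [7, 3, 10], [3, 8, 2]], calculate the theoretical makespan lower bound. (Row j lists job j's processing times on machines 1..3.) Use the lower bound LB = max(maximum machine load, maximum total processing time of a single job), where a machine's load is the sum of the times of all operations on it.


Machine loads:
  Machine 1: 8 + 8 + 7 + 3 = 26
  Machine 2: 4 + 5 + 3 + 8 = 20
  Machine 3: 9 + 1 + 10 + 2 = 22
Max machine load = 26
Job totals:
  Job 1: 21
  Job 2: 14
  Job 3: 20
  Job 4: 13
Max job total = 21
Lower bound = max(26, 21) = 26

26


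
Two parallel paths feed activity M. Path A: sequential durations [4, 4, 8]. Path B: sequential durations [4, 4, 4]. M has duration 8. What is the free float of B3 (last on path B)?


ES(B3) = sum of predecessors on chain B = 8
EF(B3) = ES + duration = 8 + 4 = 12
Successor of B3 is M. ES(M) = max(sum(A), sum(B)) = max(16, 12) = 16
Free float = ES(successor) - EF(current) = 16 - 12 = 4

4


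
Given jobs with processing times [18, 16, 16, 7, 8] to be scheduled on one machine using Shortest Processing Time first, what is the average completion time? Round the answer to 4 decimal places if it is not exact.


Sort jobs by processing time (SPT order): [7, 8, 16, 16, 18]
Compute completion times sequentially:
  Job 1: processing = 7, completes at 7
  Job 2: processing = 8, completes at 15
  Job 3: processing = 16, completes at 31
  Job 4: processing = 16, completes at 47
  Job 5: processing = 18, completes at 65
Sum of completion times = 165
Average completion time = 165/5 = 33.0

33.0


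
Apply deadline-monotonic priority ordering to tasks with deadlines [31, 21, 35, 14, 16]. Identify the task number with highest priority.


Sort tasks by relative deadline (ascending):
  Task 4: deadline = 14
  Task 5: deadline = 16
  Task 2: deadline = 21
  Task 1: deadline = 31
  Task 3: deadline = 35
Priority order (highest first): [4, 5, 2, 1, 3]
Highest priority task = 4

4


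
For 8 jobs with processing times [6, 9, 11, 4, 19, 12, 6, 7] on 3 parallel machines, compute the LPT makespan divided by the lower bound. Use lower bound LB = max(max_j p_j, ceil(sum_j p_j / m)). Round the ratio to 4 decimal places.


LPT order: [19, 12, 11, 9, 7, 6, 6, 4]
Machine loads after assignment: [25, 25, 24]
LPT makespan = 25
Lower bound = max(max_job, ceil(total/3)) = max(19, 25) = 25
Ratio = 25 / 25 = 1.0

1.0


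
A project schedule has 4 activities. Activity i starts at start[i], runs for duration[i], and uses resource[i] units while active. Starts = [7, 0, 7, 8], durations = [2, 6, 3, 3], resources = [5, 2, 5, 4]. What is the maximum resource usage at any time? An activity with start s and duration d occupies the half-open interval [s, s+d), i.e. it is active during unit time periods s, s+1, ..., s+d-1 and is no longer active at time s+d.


Each activity i is active on [start_i, start_i + duration_i).
Compute total resource usage per time slot:
  t=0: active resources = [2], total = 2
  t=1: active resources = [2], total = 2
  t=2: active resources = [2], total = 2
  t=3: active resources = [2], total = 2
  t=4: active resources = [2], total = 2
  t=5: active resources = [2], total = 2
  t=6: active resources = [], total = 0
  t=7: active resources = [5, 5], total = 10
  t=8: active resources = [5, 5, 4], total = 14
  t=9: active resources = [5, 4], total = 9
  t=10: active resources = [4], total = 4
Peak resource demand = 14

14


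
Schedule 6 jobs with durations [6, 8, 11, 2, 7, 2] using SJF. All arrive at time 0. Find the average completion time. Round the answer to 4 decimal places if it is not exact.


SJF order (ascending): [2, 2, 6, 7, 8, 11]
Completion times:
  Job 1: burst=2, C=2
  Job 2: burst=2, C=4
  Job 3: burst=6, C=10
  Job 4: burst=7, C=17
  Job 5: burst=8, C=25
  Job 6: burst=11, C=36
Average completion = 94/6 = 15.6667

15.6667


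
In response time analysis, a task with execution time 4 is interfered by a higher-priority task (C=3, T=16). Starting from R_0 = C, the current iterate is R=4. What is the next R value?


R_next = C + ceil(R_prev / T_hp) * C_hp
ceil(4 / 16) = ceil(0.25) = 1
Interference = 1 * 3 = 3
R_next = 4 + 3 = 7

7


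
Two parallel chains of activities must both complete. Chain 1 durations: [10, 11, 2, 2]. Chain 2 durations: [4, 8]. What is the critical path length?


Path A total = 10 + 11 + 2 + 2 = 25
Path B total = 4 + 8 = 12
Critical path = longest path = max(25, 12) = 25

25


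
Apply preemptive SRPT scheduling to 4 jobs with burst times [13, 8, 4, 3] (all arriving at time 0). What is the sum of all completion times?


Since all jobs arrive at t=0, SRPT equals SPT ordering.
SPT order: [3, 4, 8, 13]
Completion times:
  Job 1: p=3, C=3
  Job 2: p=4, C=7
  Job 3: p=8, C=15
  Job 4: p=13, C=28
Total completion time = 3 + 7 + 15 + 28 = 53

53


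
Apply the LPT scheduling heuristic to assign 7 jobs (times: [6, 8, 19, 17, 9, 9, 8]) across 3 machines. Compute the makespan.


Sort jobs in decreasing order (LPT): [19, 17, 9, 9, 8, 8, 6]
Assign each job to the least loaded machine:
  Machine 1: jobs [19, 6], load = 25
  Machine 2: jobs [17, 8], load = 25
  Machine 3: jobs [9, 9, 8], load = 26
Makespan = max load = 26

26


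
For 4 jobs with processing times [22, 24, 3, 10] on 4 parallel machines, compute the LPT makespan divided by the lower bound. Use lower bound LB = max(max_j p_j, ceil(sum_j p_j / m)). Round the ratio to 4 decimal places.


LPT order: [24, 22, 10, 3]
Machine loads after assignment: [24, 22, 10, 3]
LPT makespan = 24
Lower bound = max(max_job, ceil(total/4)) = max(24, 15) = 24
Ratio = 24 / 24 = 1.0

1.0


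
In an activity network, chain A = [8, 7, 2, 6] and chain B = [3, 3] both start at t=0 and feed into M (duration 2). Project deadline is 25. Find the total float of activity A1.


Forward pass: ES(A1) = sum of predecessors on chain A = 0
EF = ES + duration = 0 + 8 = 8
Backward pass: LF(M) = deadline = 25; LS(M) = 25 - 2 = 23
LF(A1) = LS(M) - sum(successors on chain A) = 23 - 15 = 8
LS = LF - duration = 8 - 8 = 0
Total float = LS - ES = 0 - 0 = 0

0


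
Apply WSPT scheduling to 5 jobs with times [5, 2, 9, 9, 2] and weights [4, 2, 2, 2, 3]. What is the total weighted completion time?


Compute p/w ratios and sort ascending (WSPT): [(2, 3), (2, 2), (5, 4), (9, 2), (9, 2)]
Compute weighted completion times:
  Job (p=2,w=3): C=2, w*C=3*2=6
  Job (p=2,w=2): C=4, w*C=2*4=8
  Job (p=5,w=4): C=9, w*C=4*9=36
  Job (p=9,w=2): C=18, w*C=2*18=36
  Job (p=9,w=2): C=27, w*C=2*27=54
Total weighted completion time = 140

140


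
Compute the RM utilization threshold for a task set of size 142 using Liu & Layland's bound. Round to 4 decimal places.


Compute 2^(1/142) = 1.0048932512
Subtract 1: 1.0048932512 - 1 = 0.0048932512
Multiply by n: 142 * 0.0048932512 = 0.6948416704
Round to 4 dp: 0.6948

0.6948


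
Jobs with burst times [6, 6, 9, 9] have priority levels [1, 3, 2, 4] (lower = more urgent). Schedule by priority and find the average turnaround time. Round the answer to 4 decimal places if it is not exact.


Sort by priority (ascending = highest first):
Order: [(1, 6), (2, 9), (3, 6), (4, 9)]
Completion times:
  Priority 1, burst=6, C=6
  Priority 2, burst=9, C=15
  Priority 3, burst=6, C=21
  Priority 4, burst=9, C=30
Average turnaround = 72/4 = 18.0

18.0


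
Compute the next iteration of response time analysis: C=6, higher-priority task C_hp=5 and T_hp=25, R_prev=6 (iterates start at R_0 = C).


R_next = C + ceil(R_prev / T_hp) * C_hp
ceil(6 / 25) = ceil(0.24) = 1
Interference = 1 * 5 = 5
R_next = 6 + 5 = 11

11


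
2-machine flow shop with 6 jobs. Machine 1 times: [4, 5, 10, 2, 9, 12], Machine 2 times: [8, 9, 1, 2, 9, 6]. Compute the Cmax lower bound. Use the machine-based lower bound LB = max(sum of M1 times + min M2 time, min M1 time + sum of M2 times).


LB1 = sum(M1 times) + min(M2 times) = 42 + 1 = 43
LB2 = min(M1 times) + sum(M2 times) = 2 + 35 = 37
Lower bound = max(LB1, LB2) = max(43, 37) = 43

43


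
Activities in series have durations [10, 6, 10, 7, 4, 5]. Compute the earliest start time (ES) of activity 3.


Activity 3 starts after activities 1 through 2 complete.
Predecessor durations: [10, 6]
ES = 10 + 6 = 16

16


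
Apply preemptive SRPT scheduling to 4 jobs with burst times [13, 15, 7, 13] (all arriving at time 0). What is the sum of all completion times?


Since all jobs arrive at t=0, SRPT equals SPT ordering.
SPT order: [7, 13, 13, 15]
Completion times:
  Job 1: p=7, C=7
  Job 2: p=13, C=20
  Job 3: p=13, C=33
  Job 4: p=15, C=48
Total completion time = 7 + 20 + 33 + 48 = 108

108


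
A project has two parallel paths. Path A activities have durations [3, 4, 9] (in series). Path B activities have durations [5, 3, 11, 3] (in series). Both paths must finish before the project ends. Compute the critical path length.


Path A total = 3 + 4 + 9 = 16
Path B total = 5 + 3 + 11 + 3 = 22
Critical path = longest path = max(16, 22) = 22

22


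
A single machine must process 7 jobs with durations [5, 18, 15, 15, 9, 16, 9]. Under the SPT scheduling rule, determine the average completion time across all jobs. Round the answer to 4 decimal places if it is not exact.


Sort jobs by processing time (SPT order): [5, 9, 9, 15, 15, 16, 18]
Compute completion times sequentially:
  Job 1: processing = 5, completes at 5
  Job 2: processing = 9, completes at 14
  Job 3: processing = 9, completes at 23
  Job 4: processing = 15, completes at 38
  Job 5: processing = 15, completes at 53
  Job 6: processing = 16, completes at 69
  Job 7: processing = 18, completes at 87
Sum of completion times = 289
Average completion time = 289/7 = 41.2857

41.2857


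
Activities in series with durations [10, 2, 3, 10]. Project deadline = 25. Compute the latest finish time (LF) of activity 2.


LF(activity 2) = deadline - sum of successor durations
Successors: activities 3 through 4 with durations [3, 10]
Sum of successor durations = 13
LF = 25 - 13 = 12

12


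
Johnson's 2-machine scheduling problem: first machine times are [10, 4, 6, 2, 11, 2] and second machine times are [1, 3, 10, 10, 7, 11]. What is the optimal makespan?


Apply Johnson's rule:
  Group 1 (a <= b): [(4, 2, 10), (6, 2, 11), (3, 6, 10)]
  Group 2 (a > b): [(5, 11, 7), (2, 4, 3), (1, 10, 1)]
Optimal job order: [4, 6, 3, 5, 2, 1]
Schedule:
  Job 4: M1 done at 2, M2 done at 12
  Job 6: M1 done at 4, M2 done at 23
  Job 3: M1 done at 10, M2 done at 33
  Job 5: M1 done at 21, M2 done at 40
  Job 2: M1 done at 25, M2 done at 43
  Job 1: M1 done at 35, M2 done at 44
Makespan = 44

44


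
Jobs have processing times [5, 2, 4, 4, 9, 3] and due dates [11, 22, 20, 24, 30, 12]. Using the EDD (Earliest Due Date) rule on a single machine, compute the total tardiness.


Sort by due date (EDD order): [(5, 11), (3, 12), (4, 20), (2, 22), (4, 24), (9, 30)]
Compute completion times and tardiness:
  Job 1: p=5, d=11, C=5, tardiness=max(0,5-11)=0
  Job 2: p=3, d=12, C=8, tardiness=max(0,8-12)=0
  Job 3: p=4, d=20, C=12, tardiness=max(0,12-20)=0
  Job 4: p=2, d=22, C=14, tardiness=max(0,14-22)=0
  Job 5: p=4, d=24, C=18, tardiness=max(0,18-24)=0
  Job 6: p=9, d=30, C=27, tardiness=max(0,27-30)=0
Total tardiness = 0

0


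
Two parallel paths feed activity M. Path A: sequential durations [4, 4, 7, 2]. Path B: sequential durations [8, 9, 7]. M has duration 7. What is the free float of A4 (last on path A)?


ES(A4) = sum of predecessors on chain A = 15
EF(A4) = ES + duration = 15 + 2 = 17
Successor of A4 is M. ES(M) = max(sum(A), sum(B)) = max(17, 24) = 24
Free float = ES(successor) - EF(current) = 24 - 17 = 7

7


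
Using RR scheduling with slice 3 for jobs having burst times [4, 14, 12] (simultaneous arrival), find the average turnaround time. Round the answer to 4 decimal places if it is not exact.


Time quantum = 3
Execution trace:
  J1 runs 3 units, time = 3
  J2 runs 3 units, time = 6
  J3 runs 3 units, time = 9
  J1 runs 1 units, time = 10
  J2 runs 3 units, time = 13
  J3 runs 3 units, time = 16
  J2 runs 3 units, time = 19
  J3 runs 3 units, time = 22
  J2 runs 3 units, time = 25
  J3 runs 3 units, time = 28
  J2 runs 2 units, time = 30
Finish times: [10, 30, 28]
Average turnaround = 68/3 = 22.6667

22.6667


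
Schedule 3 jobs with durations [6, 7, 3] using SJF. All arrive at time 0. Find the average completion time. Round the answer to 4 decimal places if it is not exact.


SJF order (ascending): [3, 6, 7]
Completion times:
  Job 1: burst=3, C=3
  Job 2: burst=6, C=9
  Job 3: burst=7, C=16
Average completion = 28/3 = 9.3333

9.3333


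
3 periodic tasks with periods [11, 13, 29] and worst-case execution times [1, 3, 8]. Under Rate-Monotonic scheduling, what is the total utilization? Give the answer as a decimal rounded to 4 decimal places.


Compute individual utilizations (exact fractions):
  Task 1: C/T = 1/11 (approx. 0.0909)
  Task 2: C/T = 3/13 (approx. 0.2308)
  Task 3: C/T = 8/29 (approx. 0.2759)
Total utilization U = 1/11 + 3/13 + 8/29 = 2478/4147
Rounded to 4 decimal places: U = 0.5975
RM (Liu & Layland) bound for 3 tasks = 0.779763; compare with U = 2478/4147 (approx. 0.597540)
U <= bound, so schedulable by RM sufficient condition.

0.5975
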